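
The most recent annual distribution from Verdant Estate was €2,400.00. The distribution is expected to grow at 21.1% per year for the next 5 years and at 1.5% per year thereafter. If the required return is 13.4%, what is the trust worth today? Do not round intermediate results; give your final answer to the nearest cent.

D_1 = 2906.40000
D_2 = 3519.65040
D_3 = 4262.29663
D_4 = 5161.64122
D_5 = 6250.74752
Terminal value at year 5: TV = D_5×(1+g_2)/(r−g_2) = 6344.50874/0.119 = 53315.19946
P_0 = D_1/(1+r)^1 + D_2/(1+r)^2 + D_3/(1+r)^3 + D_4/(1+r)^4 + D_5/(1+r)^5 + TV/(1+r)^5
    = 2562.96296 + 2736.99131 + 2922.83640 + 3121.30060 + 3333.24077 + 28430.58300 = 43107.91505

€43107.92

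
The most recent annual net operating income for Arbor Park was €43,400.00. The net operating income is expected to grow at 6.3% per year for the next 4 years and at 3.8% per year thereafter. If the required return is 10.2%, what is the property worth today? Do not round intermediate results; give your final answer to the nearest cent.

D_1 = 46134.20000
D_2 = 49040.65460
D_3 = 52130.21584
D_4 = 55414.41944
Terminal value at year 4: TV = D_4×(1+g_2)/(r−g_2) = 57520.16738/0.064 = 898752.61526
P_0 = D_1/(1+r)^1 + D_2/(1+r)^2 + D_3/(1+r)^3 + D_4/(1+r)^4 + TV/(1+r)^4
    = 41864.06534 + 40382.48771 + 38953.34340 + 37574.77680 + 609415.91130 = 768190.58455

€768190.58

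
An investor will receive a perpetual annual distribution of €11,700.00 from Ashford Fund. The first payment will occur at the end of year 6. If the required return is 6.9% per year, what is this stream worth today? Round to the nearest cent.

€121464.19

Value at end of year 5: C / r = €11,700.00 / 0.069 = €169,565.2174
Discount to today: PV = €169,565.2174 / (1 + 0.069)^5 = €169,565.2174 / 1.396010 = €121,464.19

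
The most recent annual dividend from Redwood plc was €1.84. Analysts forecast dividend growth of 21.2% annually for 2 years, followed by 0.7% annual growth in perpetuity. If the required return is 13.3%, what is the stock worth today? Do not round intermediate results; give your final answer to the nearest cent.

D_1 = 2.23008
D_2 = 2.70286
Terminal value at year 2: TV = D_2×(1+g_2)/(r−g_2) = 2.72178/0.126 = 21.60140
P_0 = D_1/(1+r)^1 + D_2/(1+r)^2 + TV/(1+r)^2
    = 1.96830 + 2.10554 + 16.82760 = 20.90143

€20.90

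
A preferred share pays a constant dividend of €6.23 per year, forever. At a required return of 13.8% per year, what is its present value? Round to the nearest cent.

€45.14

Level perpetuity: PV = C / r = €6.23 / 0.138 = €45.14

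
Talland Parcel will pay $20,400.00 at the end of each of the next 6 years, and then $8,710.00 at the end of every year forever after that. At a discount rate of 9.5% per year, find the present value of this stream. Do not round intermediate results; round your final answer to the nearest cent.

$143351.97

PV of 6-year annuity: $20,400.00 × [1 − (1+0.095)^−6] / 0.095 = 90164.43767
Perpetuity value at year 6: $8,710.00 / 0.095 = 91684.21053
PV of perpetuity: 91684.21053 / (1+0.095)^6 = 53187.53150
Total PV = 90164.43767 + 53187.53150 = 143351.96917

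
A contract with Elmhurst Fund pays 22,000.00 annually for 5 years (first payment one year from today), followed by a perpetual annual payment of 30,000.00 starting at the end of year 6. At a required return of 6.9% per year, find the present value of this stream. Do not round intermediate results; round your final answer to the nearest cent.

PV of 5-year annuity: 22,000.00 × [1 − (1+0.069)^−5] / 0.069 = 90446.38334
Perpetuity value at year 5: 30,000.00 / 0.069 = 434782.60870
PV of perpetuity: 434782.60870 / (1+0.069)^5 = 311446.63142
Total PV = 90446.38334 + 311446.63142 = 401893.01475

401893.01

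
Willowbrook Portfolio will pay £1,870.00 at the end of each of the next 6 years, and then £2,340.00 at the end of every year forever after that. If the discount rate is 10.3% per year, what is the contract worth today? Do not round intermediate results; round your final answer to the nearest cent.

£20689.35

PV of 6-year annuity: £1,870.00 × [1 − (1+0.103)^−6] / 0.103 = 8073.23269
Perpetuity value at year 6: £2,340.00 / 0.103 = 22718.44660
PV of perpetuity: 22718.44660 / (1+0.103)^6 = 12616.11265
Total PV = 8073.23269 + 12616.11265 = 20689.34534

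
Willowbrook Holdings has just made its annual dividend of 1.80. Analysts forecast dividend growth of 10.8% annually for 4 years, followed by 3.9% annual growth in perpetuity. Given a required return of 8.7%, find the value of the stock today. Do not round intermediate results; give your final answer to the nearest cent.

49.62

D_1 = 1.99440
D_2 = 2.20980
D_3 = 2.44845
D_4 = 2.71289
Terminal value at year 4: TV = D_4×(1+g_2)/(r−g_2) = 2.81869/0.048 = 58.72268
P_0 = D_1/(1+r)^1 + D_2/(1+r)^2 + D_3/(1+r)^3 + D_4/(1+r)^4 + TV/(1+r)^4
    = 1.83477 + 1.87022 + 1.90635 + 1.94318 + 42.06178 = 49.61631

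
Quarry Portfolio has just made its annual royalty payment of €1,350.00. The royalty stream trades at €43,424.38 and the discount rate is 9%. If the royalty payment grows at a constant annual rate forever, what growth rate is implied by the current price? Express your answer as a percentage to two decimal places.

5.71%

P = D₀(1+g)/(r−g) ⇒ P(r−g) = D₀(1+g) ⇒ g(P+D₀) = P·r − D₀
g = (P·r − D₀)/(P + D₀) = (€43,424.38×0.09 − €1,350.00) / (€43,424.38 + €1,350.00) = 0.057135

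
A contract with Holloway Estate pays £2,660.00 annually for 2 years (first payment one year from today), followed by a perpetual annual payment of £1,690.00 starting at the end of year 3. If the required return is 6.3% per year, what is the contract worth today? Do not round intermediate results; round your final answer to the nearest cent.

PV of 2-year annuity: £2,660.00 × [1 − (1+0.063)^−2] / 0.063 = 4856.39872
Perpetuity value at year 2: £1,690.00 / 0.063 = 26825.39683
PV of perpetuity: 26825.39683 / (1+0.063)^2 = 23739.94050
Total PV = 4856.39872 + 23739.94050 = 28596.33921

£28596.34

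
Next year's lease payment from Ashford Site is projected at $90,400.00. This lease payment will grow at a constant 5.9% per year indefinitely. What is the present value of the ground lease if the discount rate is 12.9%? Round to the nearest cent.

$1291428.57

Growing perpetuity: P = D₁ / (r − g) = $90,400.0000 / (0.129 − 0.059) = $1,291,428.57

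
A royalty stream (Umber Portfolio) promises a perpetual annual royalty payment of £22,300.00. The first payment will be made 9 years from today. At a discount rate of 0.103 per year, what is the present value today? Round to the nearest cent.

£98824.25

Value at end of year 8: C / r = £22,300.00 / 0.103 = £216,504.8544
Discount to today: PV = £216,504.8544 / (1 + 0.103)^8 = £216,504.8544 / 2.190807 = £98,824.25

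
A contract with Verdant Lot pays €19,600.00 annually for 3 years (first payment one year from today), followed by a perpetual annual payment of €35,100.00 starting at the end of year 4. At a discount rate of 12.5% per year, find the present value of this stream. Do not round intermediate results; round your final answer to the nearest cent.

€243889.16

PV of 3-year annuity: €19,600.00 × [1 − (1+0.125)^−3] / 0.125 = 46674.34842
Perpetuity value at year 3: €35,100.00 / 0.125 = 280800.00000
PV of perpetuity: 280800.00000 / (1+0.125)^3 = 197214.81481
Total PV = 46674.34842 + 197214.81481 = 243889.16324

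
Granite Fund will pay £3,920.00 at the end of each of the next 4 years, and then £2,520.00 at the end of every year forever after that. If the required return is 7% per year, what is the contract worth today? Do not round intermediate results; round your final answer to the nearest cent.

PV of 4-year annuity: £3,920.00 × [1 − (1+0.07)^−4] / 0.07 = 13277.86813
Perpetuity value at year 4: £2,520.00 / 0.07 = 36000.00000
PV of perpetuity: 36000.00000 / (1+0.07)^4 = 27464.22763
Total PV = 13277.86813 + 27464.22763 = 40742.09576

£40742.10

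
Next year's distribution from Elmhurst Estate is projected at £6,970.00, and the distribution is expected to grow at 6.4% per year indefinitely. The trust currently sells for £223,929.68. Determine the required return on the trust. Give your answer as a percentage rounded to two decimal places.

9.51%

P = D₁/(r − g) ⇒ r = D₁/P + g = £6,970.0000/£223,929.68 + 0.064 = 0.031126 + 0.064 = 0.095126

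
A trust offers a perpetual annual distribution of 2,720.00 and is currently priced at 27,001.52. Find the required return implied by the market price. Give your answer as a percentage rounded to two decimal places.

10.07%

P = C/r ⇒ r = C/P = 2,720.00/27,001.52 = 0.100735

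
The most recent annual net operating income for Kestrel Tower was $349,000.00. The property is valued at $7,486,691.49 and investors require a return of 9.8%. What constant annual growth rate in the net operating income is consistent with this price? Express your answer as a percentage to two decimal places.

4.91%

P = D₀(1+g)/(r−g) ⇒ P(r−g) = D₀(1+g) ⇒ g(P+D₀) = P·r − D₀
g = (P·r − D₀)/(P + D₀) = ($7,486,691.49×0.098 − $349,000.00) / ($7,486,691.49 + $349,000.00) = 0.049095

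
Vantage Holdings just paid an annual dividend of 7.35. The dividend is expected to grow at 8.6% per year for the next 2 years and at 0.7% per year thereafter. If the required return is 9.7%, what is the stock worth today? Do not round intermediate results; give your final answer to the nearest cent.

D_1 = 7.98210
D_2 = 8.66856
Terminal value at year 2: TV = D_2×(1+g_2)/(r−g_2) = 8.72924/0.09 = 96.99156
P_0 = D_1/(1+r)^1 + D_2/(1+r)^2 + TV/(1+r)^2
    = 7.27630 + 7.20334 + 80.59734 = 95.07697

95.08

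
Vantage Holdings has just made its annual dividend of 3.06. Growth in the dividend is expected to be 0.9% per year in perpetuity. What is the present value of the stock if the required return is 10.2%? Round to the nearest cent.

D₁ = D₀ × (1 + g) = 3.06 × 1.009 = 3.0875
Growing perpetuity: P = D₁ / (r − g) = 3.0875 / (0.102 − 0.009) = 33.20

33.20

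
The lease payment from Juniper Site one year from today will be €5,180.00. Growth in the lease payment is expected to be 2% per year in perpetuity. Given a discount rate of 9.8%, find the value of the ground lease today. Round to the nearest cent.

€66410.26

Growing perpetuity: P = D₁ / (r − g) = €5,180.0000 / (0.098 − 0.02) = €66,410.26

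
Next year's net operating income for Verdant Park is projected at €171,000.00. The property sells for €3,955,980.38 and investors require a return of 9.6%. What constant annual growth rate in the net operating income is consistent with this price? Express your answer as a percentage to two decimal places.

5.28%

P = D₁/(r−g) ⇒ g = r − D₁/P = 0.096 − €171,000.00/€3,955,980.38 = 0.052774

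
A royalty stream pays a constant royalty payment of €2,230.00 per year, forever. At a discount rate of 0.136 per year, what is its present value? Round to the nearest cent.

Level perpetuity: PV = C / r = €2,230.00 / 0.136 = €16,397.06

€16397.06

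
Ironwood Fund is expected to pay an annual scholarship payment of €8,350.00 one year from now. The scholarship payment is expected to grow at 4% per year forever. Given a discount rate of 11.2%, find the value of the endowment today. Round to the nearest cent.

€115972.22

Growing perpetuity: P = D₁ / (r − g) = €8,350.0000 / (0.112 − 0.04) = €115,972.22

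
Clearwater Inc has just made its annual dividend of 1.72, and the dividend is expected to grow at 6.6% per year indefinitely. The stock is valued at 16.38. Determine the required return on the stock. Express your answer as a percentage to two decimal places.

D₁ = 1.72 × 1.066 = 1.8335
P = D₁/(r − g) ⇒ r = D₁/P + g = 1.8335/16.38 + 0.066 = 0.111937 + 0.066 = 0.177937

17.79%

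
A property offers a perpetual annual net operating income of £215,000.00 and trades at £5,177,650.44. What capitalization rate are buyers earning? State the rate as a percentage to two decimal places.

P = C/r ⇒ r = C/P = £215,000.00/£5,177,650.44 = 0.041525

4.15%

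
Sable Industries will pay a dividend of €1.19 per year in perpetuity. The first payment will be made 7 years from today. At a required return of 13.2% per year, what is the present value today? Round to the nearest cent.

Value at end of year 6: C / r = €1.19 / 0.132 = €9.0152
Discount to today: PV = €9.0152 / (1 + 0.132)^6 = €9.0152 / 2.104159 = €4.28

€4.28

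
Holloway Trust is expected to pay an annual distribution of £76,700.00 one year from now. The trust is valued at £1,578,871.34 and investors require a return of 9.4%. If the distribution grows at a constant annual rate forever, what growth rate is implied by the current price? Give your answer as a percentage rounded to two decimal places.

4.54%

P = D₁/(r−g) ⇒ g = r − D₁/P = 0.094 − £76,700.00/£1,578,871.34 = 0.045421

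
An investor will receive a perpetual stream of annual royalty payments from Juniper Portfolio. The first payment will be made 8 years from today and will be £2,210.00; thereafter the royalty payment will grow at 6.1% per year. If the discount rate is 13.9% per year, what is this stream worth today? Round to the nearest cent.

Value at end of year 7: C₁ / (r − g) = £2,210.00 / (0.139 − 0.061) = £28,333.3333
Discount to today: PV = £28,333.3333 / (1 + 0.139)^7 = £28,333.3333 / 2.486944 = £11,392.83

£11392.83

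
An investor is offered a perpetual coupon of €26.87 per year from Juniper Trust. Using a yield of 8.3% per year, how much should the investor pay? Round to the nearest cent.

€323.73

Level perpetuity: PV = C / r = €26.87 / 0.083 = €323.73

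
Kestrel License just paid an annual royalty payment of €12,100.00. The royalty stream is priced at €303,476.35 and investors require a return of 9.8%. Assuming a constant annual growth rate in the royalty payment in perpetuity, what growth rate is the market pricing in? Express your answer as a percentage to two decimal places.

5.59%

P = D₀(1+g)/(r−g) ⇒ P(r−g) = D₀(1+g) ⇒ g(P+D₀) = P·r − D₀
g = (P·r − D₀)/(P + D₀) = (€303,476.35×0.098 − €12,100.00) / (€303,476.35 + €12,100.00) = 0.055900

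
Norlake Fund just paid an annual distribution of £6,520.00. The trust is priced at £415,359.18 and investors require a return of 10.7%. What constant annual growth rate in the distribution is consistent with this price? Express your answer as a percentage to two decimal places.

8.99%

P = D₀(1+g)/(r−g) ⇒ P(r−g) = D₀(1+g) ⇒ g(P+D₀) = P·r − D₀
g = (P·r − D₀)/(P + D₀) = (£415,359.18×0.107 − £6,520.00) / (£415,359.18 + £6,520.00) = 0.089892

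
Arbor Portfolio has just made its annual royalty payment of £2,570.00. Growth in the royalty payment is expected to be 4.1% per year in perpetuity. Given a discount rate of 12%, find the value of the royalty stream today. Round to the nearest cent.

D₁ = D₀ × (1 + g) = £2,570.00 × 1.041 = £2,675.3700
Growing perpetuity: P = D₁ / (r − g) = £2,675.3700 / (0.12 − 0.041) = £33,865.44

£33865.44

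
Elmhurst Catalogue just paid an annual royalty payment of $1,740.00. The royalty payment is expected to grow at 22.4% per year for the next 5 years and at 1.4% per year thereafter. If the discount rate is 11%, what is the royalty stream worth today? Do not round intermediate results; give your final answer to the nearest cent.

$41741.64

D_1 = 2129.76000
D_2 = 2606.82624
D_3 = 3190.75532
D_4 = 3905.48451
D_5 = 4780.31304
Terminal value at year 5: TV = D_5×(1+g_2)/(r−g_2) = 4847.23742/0.096 = 50492.05647
P_0 = D_1/(1+r)^1 + D_2/(1+r)^2 + D_3/(1+r)^3 + D_4/(1+r)^4 + D_5/(1+r)^5 + TV/(1+r)^5
    = 1918.70270 + 2115.75866 + 2333.05279 + 2572.66362 + 2836.88312 + 29964.57797 = 41741.63885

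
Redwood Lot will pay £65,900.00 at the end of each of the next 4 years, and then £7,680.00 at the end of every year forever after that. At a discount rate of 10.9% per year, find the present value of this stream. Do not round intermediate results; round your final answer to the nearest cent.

PV of 4-year annuity: £65,900.00 × [1 − (1+0.109)^−4] / 0.109 = 204888.45935
Perpetuity value at year 4: £7,680.00 / 0.109 = 70458.71560
PV of perpetuity: 70458.71560 / (1+0.109)^4 = 46580.97102
Total PV = 204888.45935 + 46580.97102 = 251469.43037

£251469.43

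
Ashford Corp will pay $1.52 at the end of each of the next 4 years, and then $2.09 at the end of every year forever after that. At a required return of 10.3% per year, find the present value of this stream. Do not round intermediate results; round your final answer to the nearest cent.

$18.50

PV of 4-year annuity: $1.52 × [1 − (1+0.103)^−4] / 0.103 = 4.78707
Perpetuity value at year 4: $2.09 / 0.103 = 20.29126
PV of perpetuity: 20.29126 / (1+0.103)^4 = 13.70904
Total PV = 4.78707 + 13.70904 = 18.49611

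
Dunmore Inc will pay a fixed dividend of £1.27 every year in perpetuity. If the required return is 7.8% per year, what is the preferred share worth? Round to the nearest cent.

£16.28

Level perpetuity: PV = C / r = £1.27 / 0.078 = £16.28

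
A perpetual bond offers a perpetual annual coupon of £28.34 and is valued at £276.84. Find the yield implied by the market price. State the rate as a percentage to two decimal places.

P = C/r ⇒ r = C/P = £28.34/£276.84 = 0.102370

10.24%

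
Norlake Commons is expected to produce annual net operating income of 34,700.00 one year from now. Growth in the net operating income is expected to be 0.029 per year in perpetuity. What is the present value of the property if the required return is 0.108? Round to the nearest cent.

439240.51

Growing perpetuity: P = D₁ / (r − g) = 34,700.0000 / (0.108 − 0.029) = 439,240.51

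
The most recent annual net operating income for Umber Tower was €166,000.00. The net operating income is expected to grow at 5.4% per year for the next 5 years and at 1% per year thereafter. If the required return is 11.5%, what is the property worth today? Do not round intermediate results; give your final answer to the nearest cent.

€1908540.81

D_1 = 174964.00000
D_2 = 184412.05600
D_3 = 194370.30702
D_4 = 204866.30360
D_5 = 215929.08400
Terminal value at year 5: TV = D_5×(1+g_2)/(r−g_2) = 218088.37484/0.105 = 2077032.14131
P_0 = D_1/(1+r)^1 + D_2/(1+r)^2 + D_3/(1+r)^3 + D_4/(1+r)^4 + D_5/(1+r)^5 + TV/(1+r)^5
    = 156918.38565 + 148333.61298 + 140218.50052 + 132547.35386 + 125295.88427 + 1205227.07731 = 1908540.81460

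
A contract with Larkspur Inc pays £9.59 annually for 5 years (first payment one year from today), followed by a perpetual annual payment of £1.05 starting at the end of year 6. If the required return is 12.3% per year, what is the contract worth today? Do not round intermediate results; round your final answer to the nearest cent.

£39.09

PV of 5-year annuity: £9.59 × [1 − (1+0.123)^−5] / 0.123 = 34.31442
Perpetuity value at year 5: £1.05 / 0.123 = 8.53659
PV of perpetuity: 8.53659 / (1+0.123)^5 = 4.77953
Total PV = 34.31442 + 4.77953 = 39.09395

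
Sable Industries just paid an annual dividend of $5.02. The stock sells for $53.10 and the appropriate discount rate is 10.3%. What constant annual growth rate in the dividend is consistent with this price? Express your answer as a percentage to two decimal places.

P = D₀(1+g)/(r−g) ⇒ P(r−g) = D₀(1+g) ⇒ g(P+D₀) = P·r − D₀
g = (P·r − D₀)/(P + D₀) = ($53.10×0.103 − $5.02) / ($53.10 + $5.02) = 0.007731

0.77%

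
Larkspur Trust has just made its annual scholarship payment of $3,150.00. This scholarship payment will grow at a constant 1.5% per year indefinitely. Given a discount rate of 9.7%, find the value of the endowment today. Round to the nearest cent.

$38990.85

D₁ = D₀ × (1 + g) = $3,150.00 × 1.015 = $3,197.2500
Growing perpetuity: P = D₁ / (r − g) = $3,197.2500 / (0.097 − 0.015) = $38,990.85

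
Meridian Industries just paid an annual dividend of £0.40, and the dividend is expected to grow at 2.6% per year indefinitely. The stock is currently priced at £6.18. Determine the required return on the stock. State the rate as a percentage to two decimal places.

D₁ = £0.40 × 1.026 = £0.4104
P = D₁/(r − g) ⇒ r = D₁/P + g = £0.4104/£6.18 + 0.026 = 0.066408 + 0.026 = 0.092408

9.24%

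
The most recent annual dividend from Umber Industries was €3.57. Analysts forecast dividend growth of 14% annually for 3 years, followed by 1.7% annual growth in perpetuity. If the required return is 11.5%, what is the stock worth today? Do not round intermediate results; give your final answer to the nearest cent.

€50.79

D_1 = 4.06980
D_2 = 4.63957
D_3 = 5.28911
Terminal value at year 3: TV = D_3×(1+g_2)/(r−g_2) = 5.37903/0.098 = 54.88803
P_0 = D_1/(1+r)^1 + D_2/(1+r)^2 + D_3/(1+r)^3 + TV/(1+r)^3
    = 3.65004 + 3.73188 + 3.81556 + 39.59616 = 50.79365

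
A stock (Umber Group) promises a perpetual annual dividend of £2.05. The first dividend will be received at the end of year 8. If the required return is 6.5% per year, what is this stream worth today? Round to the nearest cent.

Value at end of year 7: C / r = £2.05 / 0.065 = £31.5385
Discount to today: PV = £31.5385 / (1 + 0.065)^7 = £31.5385 / 1.553987 = £20.30

£20.30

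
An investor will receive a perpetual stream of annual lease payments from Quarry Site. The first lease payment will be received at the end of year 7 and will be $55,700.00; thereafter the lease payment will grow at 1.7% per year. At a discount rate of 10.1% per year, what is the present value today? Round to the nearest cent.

Value at end of year 6: C₁ / (r − g) = $55,700.00 / (0.101 − 0.017) = $663,095.2381
Discount to today: PV = $663,095.2381 / (1 + 0.101)^6 = $663,095.2381 / 1.781246 = $372,264.82

$372264.82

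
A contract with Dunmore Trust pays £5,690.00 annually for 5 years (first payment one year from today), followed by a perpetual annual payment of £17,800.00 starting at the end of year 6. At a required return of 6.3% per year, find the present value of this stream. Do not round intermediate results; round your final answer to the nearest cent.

£231941.60

PV of 5-year annuity: £5,690.00 × [1 − (1+0.063)^−5] / 0.063 = 23773.99793
Perpetuity value at year 5: £17,800.00 / 0.063 = 282539.68254
PV of perpetuity: 282539.68254 / (1+0.063)^5 = 208167.59763
Total PV = 23773.99793 + 208167.59763 = 231941.59556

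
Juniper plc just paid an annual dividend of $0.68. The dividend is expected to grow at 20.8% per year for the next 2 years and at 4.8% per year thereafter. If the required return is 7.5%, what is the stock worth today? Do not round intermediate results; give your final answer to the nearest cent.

$34.95

D_1 = 0.82144
D_2 = 0.99230
Terminal value at year 2: TV = D_2×(1+g_2)/(r−g_2) = 1.03993/0.027 = 38.51592
P_0 = D_1/(1+r)^1 + D_2/(1+r)^2 + TV/(1+r)^2
    = 0.76413 + 0.85867 + 33.32908 = 34.95188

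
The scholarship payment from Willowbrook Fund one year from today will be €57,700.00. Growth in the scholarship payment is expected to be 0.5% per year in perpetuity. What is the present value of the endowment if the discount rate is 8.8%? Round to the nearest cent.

€695180.72

Growing perpetuity: P = D₁ / (r − g) = €57,700.0000 / (0.088 − 0.005) = €695,180.72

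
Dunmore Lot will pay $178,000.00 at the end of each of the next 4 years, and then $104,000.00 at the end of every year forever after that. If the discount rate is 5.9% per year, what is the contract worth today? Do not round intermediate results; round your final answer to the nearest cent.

PV of 4-year annuity: $178,000.00 × [1 − (1+0.059)^−4] / 0.059 = 618203.77836
Perpetuity value at year 4: $104,000.00 / 0.059 = 1762711.86441
PV of perpetuity: 1762711.86441 / (1+0.059)^4 = 1401514.15121
Total PV = 618203.77836 + 1401514.15121 = 2019717.92957

$2019717.93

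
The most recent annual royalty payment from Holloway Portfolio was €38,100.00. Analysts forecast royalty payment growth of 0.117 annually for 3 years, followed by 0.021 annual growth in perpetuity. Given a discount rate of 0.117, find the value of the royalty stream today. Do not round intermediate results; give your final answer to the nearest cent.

D_1 = 42557.70000
D_2 = 47536.95090
D_3 = 53098.77416
Terminal value at year 3: TV = D_3×(1+g_2)/(r−g_2) = 54213.84841/0.096 = 564727.58763
P_0 = D_1/(1+r)^1 + D_2/(1+r)^2 + D_3/(1+r)^3 + TV/(1+r)^3
    = 38100.00000 + 38100.00000 + 38100.00000 + 405209.37500 = 519509.37500

€519509.38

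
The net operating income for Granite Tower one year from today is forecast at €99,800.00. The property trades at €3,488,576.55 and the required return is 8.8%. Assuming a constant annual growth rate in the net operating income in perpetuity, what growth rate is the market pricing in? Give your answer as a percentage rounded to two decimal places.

5.94%

P = D₁/(r−g) ⇒ g = r − D₁/P = 0.088 − €99,800.00/€3,488,576.55 = 0.059392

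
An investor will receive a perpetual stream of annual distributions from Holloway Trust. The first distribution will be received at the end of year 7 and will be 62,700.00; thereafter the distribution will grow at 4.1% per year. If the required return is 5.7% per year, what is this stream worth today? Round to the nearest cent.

2809943.80

Value at end of year 6: C₁ / (r − g) = 62,700.00 / (0.057 − 0.041) = 3,918,750.0000
Discount to today: PV = 3,918,750.0000 / (1 + 0.057)^6 = 3,918,750.0000 / 1.394601 = 2,809,943.80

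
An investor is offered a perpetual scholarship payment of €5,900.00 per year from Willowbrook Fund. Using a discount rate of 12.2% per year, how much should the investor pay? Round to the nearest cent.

Level perpetuity: PV = C / r = €5,900.00 / 0.122 = €48,360.66

€48360.66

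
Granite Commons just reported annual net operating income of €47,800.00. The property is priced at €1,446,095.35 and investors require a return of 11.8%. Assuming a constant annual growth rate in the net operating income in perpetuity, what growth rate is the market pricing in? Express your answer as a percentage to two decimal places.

P = D₀(1+g)/(r−g) ⇒ P(r−g) = D₀(1+g) ⇒ g(P+D₀) = P·r − D₀
g = (P·r − D₀)/(P + D₀) = (€1,446,095.35×0.118 − €47,800.00) / (€1,446,095.35 + €47,800.00) = 0.082227

8.22%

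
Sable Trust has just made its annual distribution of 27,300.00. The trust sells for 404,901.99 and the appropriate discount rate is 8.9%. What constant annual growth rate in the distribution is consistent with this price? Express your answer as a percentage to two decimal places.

2.02%

P = D₀(1+g)/(r−g) ⇒ P(r−g) = D₀(1+g) ⇒ g(P+D₀) = P·r − D₀
g = (P·r − D₀)/(P + D₀) = (404,901.99×0.089 − 27,300.00) / (404,901.99 + 27,300.00) = 0.020213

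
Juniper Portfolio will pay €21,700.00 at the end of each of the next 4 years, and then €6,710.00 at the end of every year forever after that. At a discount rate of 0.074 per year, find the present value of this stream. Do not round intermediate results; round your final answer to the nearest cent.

PV of 4-year annuity: €21,700.00 × [1 − (1+0.074)^−4] / 0.074 = 72843.59926
Perpetuity value at year 4: €6,710.00 / 0.074 = 90675.67568
PV of perpetuity: 90675.67568 / (1+0.074)^4 = 68151.22632
Total PV = 72843.59926 + 68151.22632 = 140994.82558

€140994.83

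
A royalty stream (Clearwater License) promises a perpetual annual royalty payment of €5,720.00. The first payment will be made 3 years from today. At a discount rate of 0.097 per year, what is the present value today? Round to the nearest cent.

Value at end of year 2: C / r = €5,720.00 / 0.097 = €58,969.0722
Discount to today: PV = €58,969.0722 / (1 + 0.097)^2 = €58,969.0722 / 1.203409 = €49,001.69

€49001.69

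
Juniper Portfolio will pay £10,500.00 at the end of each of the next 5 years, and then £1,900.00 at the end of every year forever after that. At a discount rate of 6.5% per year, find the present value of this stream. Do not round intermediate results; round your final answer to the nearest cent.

PV of 5-year annuity: £10,500.00 × [1 − (1+0.065)^−5] / 0.065 = 43634.63410
Perpetuity value at year 5: £1,900.00 / 0.065 = 29230.76923
PV of perpetuity: 29230.76923 / (1+0.065)^5 = 21334.97830
Total PV = 43634.63410 + 21334.97830 = 64969.61240

£64969.61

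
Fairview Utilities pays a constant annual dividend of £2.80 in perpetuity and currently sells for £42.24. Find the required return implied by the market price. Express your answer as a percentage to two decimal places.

6.63%

P = C/r ⇒ r = C/P = £2.80/£42.24 = 0.066288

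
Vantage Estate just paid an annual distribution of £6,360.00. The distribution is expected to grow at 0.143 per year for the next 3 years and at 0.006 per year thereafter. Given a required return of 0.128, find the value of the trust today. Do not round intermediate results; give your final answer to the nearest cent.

£74156.02

D_1 = 7269.48000
D_2 = 8309.01564
D_3 = 9497.20488
Terminal value at year 3: TV = D_3×(1+g_2)/(r−g_2) = 9554.18811/0.122 = 78313.01726
P_0 = D_1/(1+r)^1 + D_2/(1+r)^2 + D_3/(1+r)^3 + TV/(1+r)^3
    = 6444.57447 + 6530.27360 + 6617.11234 + 54564.05750 = 74156.01791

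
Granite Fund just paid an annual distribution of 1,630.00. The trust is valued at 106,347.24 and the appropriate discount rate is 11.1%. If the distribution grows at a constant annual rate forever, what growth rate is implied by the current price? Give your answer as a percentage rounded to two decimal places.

P = D₀(1+g)/(r−g) ⇒ P(r−g) = D₀(1+g) ⇒ g(P+D₀) = P·r − D₀
g = (P·r − D₀)/(P + D₀) = (106,347.24×0.111 − 1,630.00) / (106,347.24 + 1,630.00) = 0.094229

9.42%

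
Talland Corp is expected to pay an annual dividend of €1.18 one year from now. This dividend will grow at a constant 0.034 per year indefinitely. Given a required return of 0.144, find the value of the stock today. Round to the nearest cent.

Growing perpetuity: P = D₁ / (r − g) = €1.1800 / (0.144 − 0.034) = €10.73

€10.73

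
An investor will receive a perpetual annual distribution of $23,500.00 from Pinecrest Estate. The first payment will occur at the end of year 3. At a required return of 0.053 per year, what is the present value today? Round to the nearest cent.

Value at end of year 2: C / r = $23,500.00 / 0.053 = $443,396.2264
Discount to today: PV = $443,396.2264 / (1 + 0.053)^2 = $443,396.2264 / 1.108809 = $399,885.13

$399885.13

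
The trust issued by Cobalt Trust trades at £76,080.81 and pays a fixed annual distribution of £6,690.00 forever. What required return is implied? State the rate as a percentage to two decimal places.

P = C/r ⇒ r = C/P = £6,690.00/£76,080.81 = 0.087933

8.79%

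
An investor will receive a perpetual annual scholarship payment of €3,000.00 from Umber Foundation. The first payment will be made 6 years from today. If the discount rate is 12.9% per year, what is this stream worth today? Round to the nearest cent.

€12678.32

Value at end of year 5: C / r = €3,000.00 / 0.129 = €23,255.8140
Discount to today: PV = €23,255.8140 / (1 + 0.129)^5 = €23,255.8140 / 1.834297 = €12,678.32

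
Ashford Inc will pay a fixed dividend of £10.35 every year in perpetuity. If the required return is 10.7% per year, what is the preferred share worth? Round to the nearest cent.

Level perpetuity: PV = C / r = £10.35 / 0.107 = £96.73

£96.73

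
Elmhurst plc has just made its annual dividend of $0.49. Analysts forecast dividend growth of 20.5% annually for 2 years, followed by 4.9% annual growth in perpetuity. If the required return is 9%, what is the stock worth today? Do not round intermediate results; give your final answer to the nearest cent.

$16.46

D_1 = 0.59045
D_2 = 0.71149
Terminal value at year 2: TV = D_2×(1+g_2)/(r−g_2) = 0.74636/0.041 = 18.20379
P_0 = D_1/(1+r)^1 + D_2/(1+r)^2 + TV/(1+r)^2
    = 0.54170 + 0.59885 + 15.32177 = 16.46231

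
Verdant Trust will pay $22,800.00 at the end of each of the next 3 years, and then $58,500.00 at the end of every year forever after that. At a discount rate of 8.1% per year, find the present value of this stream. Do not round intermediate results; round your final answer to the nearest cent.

$630385.62

PV of 3-year annuity: $22,800.00 × [1 − (1+0.081)^−3] / 0.081 = 58651.95045
Perpetuity value at year 3: $58,500.00 / 0.081 = 722222.22222
PV of perpetuity: 722222.22222 / (1+0.081)^3 = 571733.66515
Total PV = 58651.95045 + 571733.66515 = 630385.61560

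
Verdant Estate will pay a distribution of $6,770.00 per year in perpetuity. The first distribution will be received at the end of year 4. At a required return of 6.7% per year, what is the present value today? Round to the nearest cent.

$83180.32

Value at end of year 3: C / r = $6,770.00 / 0.067 = $101,044.7761
Discount to today: PV = $101,044.7761 / (1 + 0.067)^3 = $101,044.7761 / 1.214768 = $83,180.32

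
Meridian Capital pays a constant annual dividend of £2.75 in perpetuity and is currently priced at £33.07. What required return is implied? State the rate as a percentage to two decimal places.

8.32%

P = C/r ⇒ r = C/P = £2.75/£33.07 = 0.083157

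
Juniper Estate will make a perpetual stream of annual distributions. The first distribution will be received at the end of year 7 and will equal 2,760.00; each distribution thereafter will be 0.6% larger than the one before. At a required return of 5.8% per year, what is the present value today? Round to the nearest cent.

Value at end of year 6: C₁ / (r − g) = 2,760.00 / (0.058 − 0.006) = 53,076.9231
Discount to today: PV = 53,076.9231 / (1 + 0.058)^6 = 53,076.9231 / 1.402536 = 37,843.54

37843.54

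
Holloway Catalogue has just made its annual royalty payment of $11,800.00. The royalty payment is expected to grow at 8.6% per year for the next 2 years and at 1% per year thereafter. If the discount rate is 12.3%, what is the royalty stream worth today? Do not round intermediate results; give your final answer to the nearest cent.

D_1 = 12814.80000
D_2 = 13916.87280
Terminal value at year 2: TV = D_2×(1+g_2)/(r−g_2) = 14056.04153/0.113 = 124389.74804
P_0 = D_1/(1+r)^1 + D_2/(1+r)^2 + TV/(1+r)^2
    = 11411.21995 + 11035.24921 + 98633.64337 = 121080.11253

$121080.11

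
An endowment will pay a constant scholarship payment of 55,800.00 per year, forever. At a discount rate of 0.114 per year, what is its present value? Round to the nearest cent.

489473.68

Level perpetuity: PV = C / r = 55,800.00 / 0.114 = 489,473.68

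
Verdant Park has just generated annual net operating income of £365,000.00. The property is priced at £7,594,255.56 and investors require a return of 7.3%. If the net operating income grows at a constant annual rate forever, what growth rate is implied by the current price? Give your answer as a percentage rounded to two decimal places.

P = D₀(1+g)/(r−g) ⇒ P(r−g) = D₀(1+g) ⇒ g(P+D₀) = P·r − D₀
g = (P·r − D₀)/(P + D₀) = (£7,594,255.56×0.073 − £365,000.00) / (£7,594,255.56 + £365,000.00) = 0.023794

2.38%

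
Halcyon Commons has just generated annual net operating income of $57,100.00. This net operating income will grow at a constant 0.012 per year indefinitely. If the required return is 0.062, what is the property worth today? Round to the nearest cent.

$1155704.00

D₁ = D₀ × (1 + g) = $57,100.00 × 1.012 = $57,785.2000
Growing perpetuity: P = D₁ / (r − g) = $57,785.2000 / (0.062 − 0.012) = $1,155,704.00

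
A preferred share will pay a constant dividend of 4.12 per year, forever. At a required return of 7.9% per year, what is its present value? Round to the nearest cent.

52.15

Level perpetuity: PV = C / r = 4.12 / 0.079 = 52.15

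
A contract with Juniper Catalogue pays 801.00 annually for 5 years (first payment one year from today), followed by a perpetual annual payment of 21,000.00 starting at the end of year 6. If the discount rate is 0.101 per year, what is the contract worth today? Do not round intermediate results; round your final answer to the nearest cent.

131545.90

PV of 5-year annuity: 801.00 × [1 − (1+0.101)^−5] / 0.101 = 3028.67907
Perpetuity value at year 5: 21,000.00 / 0.101 = 207920.79208
PV of perpetuity: 207920.79208 / (1+0.101)^5 = 128517.22103
Total PV = 3028.67907 + 128517.22103 = 131545.90010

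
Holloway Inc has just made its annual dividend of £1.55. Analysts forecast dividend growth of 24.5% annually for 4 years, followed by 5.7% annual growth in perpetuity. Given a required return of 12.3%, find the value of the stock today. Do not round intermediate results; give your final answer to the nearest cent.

£45.58

D_1 = 1.92975
D_2 = 2.40254
D_3 = 2.99116
D_4 = 3.72400
Terminal value at year 4: TV = D_4×(1+g_2)/(r−g_2) = 3.93626/0.066 = 59.64035
P_0 = D_1/(1+r)^1 + D_2/(1+r)^2 + D_3/(1+r)^3 + D_4/(1+r)^4 + TV/(1+r)^4
    = 1.71839 + 1.90507 + 2.11203 + 2.34148 + 37.49912 = 45.57609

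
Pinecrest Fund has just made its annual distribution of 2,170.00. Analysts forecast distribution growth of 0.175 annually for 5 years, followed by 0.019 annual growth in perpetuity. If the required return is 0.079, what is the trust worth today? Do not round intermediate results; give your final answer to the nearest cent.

70550.43

D_1 = 2549.75000
D_2 = 2995.95625
D_3 = 3520.24859
D_4 = 4136.29210
D_5 = 4860.14321
Terminal value at year 5: TV = D_5×(1+g_2)/(r−g_2) = 4952.48594/0.06 = 82541.43226
P_0 = D_1/(1+r)^1 + D_2/(1+r)^2 + D_3/(1+r)^3 + D_4/(1+r)^4 + D_5/(1+r)^5 + TV/(1+r)^5
    = 2363.06766 + 2573.31278 + 2802.26369 + 3051.58465 + 3323.08801 + 56437.11137 = 70550.42816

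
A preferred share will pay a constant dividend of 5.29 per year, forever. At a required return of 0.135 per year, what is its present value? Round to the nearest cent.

39.19

Level perpetuity: PV = C / r = 5.29 / 0.135 = 39.19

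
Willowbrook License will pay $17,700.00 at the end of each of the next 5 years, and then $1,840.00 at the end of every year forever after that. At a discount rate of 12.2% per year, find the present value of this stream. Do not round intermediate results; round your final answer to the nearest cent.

PV of 5-year annuity: $17,700.00 × [1 − (1+0.122)^−5] / 0.122 = 63489.67182
Perpetuity value at year 5: $1,840.00 / 0.122 = 15081.96721
PV of perpetuity: 15081.96721 / (1+0.122)^5 = 8481.91093
Total PV = 63489.67182 + 8481.91093 = 71971.58275

$71971.58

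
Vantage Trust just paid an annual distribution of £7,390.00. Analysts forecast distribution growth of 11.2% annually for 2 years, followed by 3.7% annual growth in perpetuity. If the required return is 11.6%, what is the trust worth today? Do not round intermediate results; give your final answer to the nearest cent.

£111011.94

D_1 = 8217.68000
D_2 = 9138.06016
Terminal value at year 2: TV = D_2×(1+g_2)/(r−g_2) = 9476.16839/0.079 = 119951.49856
P_0 = D_1/(1+r)^1 + D_2/(1+r)^2 + TV/(1+r)^2
    = 7363.51254 + 7337.12003 + 96311.30972 = 111011.94229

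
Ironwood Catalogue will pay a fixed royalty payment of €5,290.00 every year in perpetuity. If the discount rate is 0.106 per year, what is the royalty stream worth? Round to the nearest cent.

€49905.66

Level perpetuity: PV = C / r = €5,290.00 / 0.106 = €49,905.66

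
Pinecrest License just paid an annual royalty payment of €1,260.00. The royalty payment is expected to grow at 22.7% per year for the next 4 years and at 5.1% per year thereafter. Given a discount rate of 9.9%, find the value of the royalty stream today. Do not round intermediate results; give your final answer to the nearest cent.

D_1 = 1546.02000
D_2 = 1896.96654
D_3 = 2327.57794
D_4 = 2855.93814
Terminal value at year 4: TV = D_4×(1+g_2)/(r−g_2) = 3001.59098/0.048 = 62533.14548
P_0 = D_1/(1+r)^1 + D_2/(1+r)^2 + D_3/(1+r)^3 + D_4/(1+r)^4 + TV/(1+r)^4
    = 1406.75159 + 1570.59527 + 1753.52175 + 1957.75358 + 42866.64605 = 49555.26824

€49555.27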